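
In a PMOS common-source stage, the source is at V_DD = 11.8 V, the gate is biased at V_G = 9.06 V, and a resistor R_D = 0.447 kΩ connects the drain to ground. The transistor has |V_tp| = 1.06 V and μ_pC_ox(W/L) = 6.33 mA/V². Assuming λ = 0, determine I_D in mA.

I_D = 8.93 mA

V_SG = V_DD − V_G = 11.8 − 9.06 = 2.74 V, so V_ov = 2.74 − 1.06 = 1.68 V.
Assume saturation: I_D = ½ k_p V_ov² = 0.5 × 6.33 × 1.68² = 8.93 mA, giving V_SD = V_DD − I_D R_D = 11.8 − 8.93 × 0.447 = 7.81 V.
V_SD = 7.81 V ≥ V_ov = 1.68 V, confirming saturation.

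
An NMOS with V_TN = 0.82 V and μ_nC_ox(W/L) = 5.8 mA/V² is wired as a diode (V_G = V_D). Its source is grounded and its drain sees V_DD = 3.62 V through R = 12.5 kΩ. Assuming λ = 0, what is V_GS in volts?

With gate tied to drain, V_GS = V_DS ≥ V_GS − V_TN, so the device is in saturation.
KCL at the drain: ½ k_n (V_GS − V_TN)² = (V_DD − V_GS)/R.
Let x = V_GS − 0.82. Then 36.2 x² + x − 2.8 = 0, giving x = 0.264 V (positive root), so V_GS = 1.08 V.
I_D = (V_DD − V_GS)/R = (3.62 − 1.08) / 12.5 = 0.203 mA.

V_GS = 1.08 V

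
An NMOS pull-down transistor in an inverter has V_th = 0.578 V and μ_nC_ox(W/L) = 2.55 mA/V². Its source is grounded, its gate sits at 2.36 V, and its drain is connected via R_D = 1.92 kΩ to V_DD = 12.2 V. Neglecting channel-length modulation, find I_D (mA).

V_GS = V_G = 2.36 V, so V_ov = 2.36 − 0.578 = 1.78 V.
Assume saturation: I_D = ½ k_n V_ov² = 0.5 × 2.55 × 1.78² = 4.05 mA, giving V_DS = V_DD − I_D R_D = 12.2 − 4.05 × 1.92 = 4.43 V.
V_DS = 4.43 V ≥ V_ov = 1.78 V, confirming saturation.

I_D = 4.05 mA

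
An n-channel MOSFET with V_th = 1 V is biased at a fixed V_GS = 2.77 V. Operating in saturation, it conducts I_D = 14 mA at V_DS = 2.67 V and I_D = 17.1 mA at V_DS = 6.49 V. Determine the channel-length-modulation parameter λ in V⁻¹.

With V_GS fixed, I_D ∝ (1 + λ V_DS) in saturation, so I_D2/I_D1 = (1 + λ V_DS2)/(1 + λ V_DS1).
17.1/14 = 1.221 = (1 + 6.49 λ)/(1 + 2.67 λ).
Solving: λ (I_D1 V_DS2 − I_D2 V_DS1) = I_D2 − I_D1, so λ = (17.1 − 14) / (14 × 6.49 − 17.1 × 2.67) = 3.1 / 45.2 = 0.0686 V⁻¹.

λ = 0.0686 V⁻¹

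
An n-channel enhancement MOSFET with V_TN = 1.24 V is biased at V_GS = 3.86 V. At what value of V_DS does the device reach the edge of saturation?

V_DS,sat = 2.62 V

The boundary between triode and saturation is V_DS = V_GS − V_TN = V_ov.
V_ov = 3.86 − 1.24 = 2.62 V.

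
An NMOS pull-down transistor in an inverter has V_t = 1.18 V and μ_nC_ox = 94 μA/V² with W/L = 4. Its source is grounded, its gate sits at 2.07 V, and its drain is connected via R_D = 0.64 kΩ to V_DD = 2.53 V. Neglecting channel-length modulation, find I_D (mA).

V_GS = V_G = 2.07 V, so V_ov = 2.07 − 1.18 = 0.89 V.
k_n = μ_nC_ox · (W/L) = 0.376 mA/V².
Assume saturation: I_D = ½ k_n V_ov² = 0.5 × 0.376 × 0.89² = 0.149 mA, giving V_DS = V_DD − I_D R_D = 2.53 − 0.149 × 0.64 = 2.43 V.
V_DS = 2.43 V ≥ V_ov = 0.89 V, confirming saturation.

I_D = 0.149 mA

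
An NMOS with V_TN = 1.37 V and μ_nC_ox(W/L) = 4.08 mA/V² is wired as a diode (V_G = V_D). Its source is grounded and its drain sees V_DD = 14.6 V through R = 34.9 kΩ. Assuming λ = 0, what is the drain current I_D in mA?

I_D = 0.367 mA

With gate tied to drain, V_GS = V_DS ≥ V_GS − V_TN, so the device is in saturation.
KCL at the drain: ½ k_n (V_GS − V_TN)² = (V_DD − V_GS)/R.
Let x = V_GS − 1.37. Then 71.2 x² + x − 13.23 = 0, giving x = 0.424 V (positive root), so V_GS = 1.79 V.
I_D = (V_DD − V_GS)/R = (14.6 − 1.79) / 34.9 = 0.367 mA.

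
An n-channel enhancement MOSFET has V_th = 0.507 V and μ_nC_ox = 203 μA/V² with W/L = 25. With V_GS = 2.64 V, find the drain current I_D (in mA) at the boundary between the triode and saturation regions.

I_D = 11.5 mA

At the boundary V_DS = V_ov = V_GS − V_th = 2.64 − 0.507 = 2.13 V.
k_n = μ_nC_ox · (W/L) = 5.075 mA/V².
I_D = ½ k_n V_ov² = 0.5 × 5.075 × 2.13² = 11.5 mA.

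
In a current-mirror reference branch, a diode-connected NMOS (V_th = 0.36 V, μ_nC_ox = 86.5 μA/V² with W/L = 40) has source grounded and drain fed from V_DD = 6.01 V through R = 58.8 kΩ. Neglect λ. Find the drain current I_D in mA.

With gate tied to drain, V_GS = V_DS ≥ V_GS − V_th, so the device is in saturation.
k_n = μ_nC_ox · (W/L) = 3.46 mA/V².
KCL at the drain: ½ k_n (V_GS − V_th)² = (V_DD − V_GS)/R.
Let x = V_GS − 0.36. Then 102 x² + x − 5.65 = 0, giving x = 0.231 V (positive root), so V_GS = 0.591 V.
I_D = (V_DD − V_GS)/R = (6.01 − 0.591) / 58.8 = 0.0922 mA.

I_D = 0.0922 mA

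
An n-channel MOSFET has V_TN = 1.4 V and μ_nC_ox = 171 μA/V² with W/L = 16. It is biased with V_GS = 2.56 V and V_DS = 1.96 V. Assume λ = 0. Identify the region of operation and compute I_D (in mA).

k_n = μ_nC_ox · (W/L) = 2.736 mA/V².
V_ov = V_GS − V_TN = 2.56 − 1.4 = 1.16 V.
Since V_DS = 1.96 V ≥ V_ov = 1.16 V, the device is in saturation.
I_D = ½ k_n V_ov² = 0.5 × 2.736 × 1.16² = 1.84 mA.

Saturation; I_D = 1.84 mA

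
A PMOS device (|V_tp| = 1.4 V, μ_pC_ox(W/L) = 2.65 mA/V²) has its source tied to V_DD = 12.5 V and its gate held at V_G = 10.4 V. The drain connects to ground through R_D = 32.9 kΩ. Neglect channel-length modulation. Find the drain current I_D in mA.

V_SG = V_DD − V_G = 12.5 − 10.4 = 2.1 V, so V_ov = 2.1 − 1.4 = 0.7 V.
Assume saturation: I_D = ½ k_p V_ov² = 0.5 × 2.65 × 0.7² = 0.649 mA, giving V_SD = V_DD − I_D R_D = 12.5 − 0.649 × 32.9 = -8.86 V.
But -8.86 V < V_ov = 0.7 V, so the device is actually in triode.
In triode I_D = k_p[V_ov V_SD − ½ V_SD²] and I_D = (V_DD − V_SD)/R_D. Equating: 43.6 V_SD² − 62.03 V_SD + 12.5 = 0, giving V_SD = 0.243 V (the root below V_ov).
I_D = (12.5 − 0.243) / 32.9 = 0.373 mA.

I_D = 0.373 mA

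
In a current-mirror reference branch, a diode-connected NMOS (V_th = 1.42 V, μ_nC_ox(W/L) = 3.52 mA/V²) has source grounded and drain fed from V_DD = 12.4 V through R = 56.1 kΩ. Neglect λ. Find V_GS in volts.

With gate tied to drain, V_GS = V_DS ≥ V_GS − V_th, so the device is in saturation.
KCL at the drain: ½ k_n (V_GS − V_th)² = (V_DD − V_GS)/R.
Let x = V_GS − 1.42. Then 98.7 x² + x − 10.98 = 0, giving x = 0.328 V (positive root), so V_GS = 1.75 V.
I_D = (V_DD − V_GS)/R = (12.4 − 1.75) / 56.1 = 0.19 mA.

V_GS = 1.75 V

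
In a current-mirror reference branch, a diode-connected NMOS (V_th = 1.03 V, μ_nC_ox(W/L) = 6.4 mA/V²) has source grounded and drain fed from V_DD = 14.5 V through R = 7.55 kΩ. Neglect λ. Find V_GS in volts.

With gate tied to drain, V_GS = V_DS ≥ V_GS − V_th, so the device is in saturation.
KCL at the drain: ½ k_n (V_GS − V_th)² = (V_DD − V_GS)/R.
Let x = V_GS − 1.03. Then 24.2 x² + x − 13.47 = 0, giving x = 0.726 V (positive root), so V_GS = 1.76 V.
I_D = (V_DD − V_GS)/R = (14.5 − 1.76) / 7.55 = 1.69 mA.

V_GS = 1.76 V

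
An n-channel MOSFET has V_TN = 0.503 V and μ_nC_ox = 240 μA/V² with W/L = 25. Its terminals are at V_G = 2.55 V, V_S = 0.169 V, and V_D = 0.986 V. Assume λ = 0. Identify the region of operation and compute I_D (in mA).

V_GS = V_G − V_S = 2.55 − 0.169 = 2.38 V; V_DS = V_D − V_S = 0.986 − 0.169 = 0.817 V.
k_n = μ_nC_ox · (W/L) = 6 mA/V².
V_ov = V_GS − V_TN = 2.38 − 0.503 = 1.88 V.
Since V_DS = 0.817 V < V_ov = 1.88 V, the device is in the triode region.
I_D = k_n [V_ov · V_DS − ½ V_DS²] = 6 × [1.88 × 0.817 − 0.5 × 0.817²] = 7.2 mA.

Triode; I_D = 7.20 mA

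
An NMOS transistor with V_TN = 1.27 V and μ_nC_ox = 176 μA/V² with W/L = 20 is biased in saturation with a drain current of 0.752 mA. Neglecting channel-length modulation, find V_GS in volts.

k_n = μ_nC_ox · (W/L) = 3.52 mA/V².
In saturation I_D = ½ k_n (V_GS − V_TN)², so V_GS − V_TN = √(2 I_D / k_n) = √(2 × 0.752 / 3.52) = 0.654 V.
V_GS = 1.27 + 0.654 = 1.92 V.

V_GS = 1.92 V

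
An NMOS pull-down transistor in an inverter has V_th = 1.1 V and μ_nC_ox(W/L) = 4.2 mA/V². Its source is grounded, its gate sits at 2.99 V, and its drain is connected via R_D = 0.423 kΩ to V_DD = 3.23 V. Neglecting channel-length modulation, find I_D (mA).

I_D = 5.48 mA

V_GS = V_G = 2.99 V, so V_ov = 2.99 − 1.1 = 1.89 V.
Assume saturation: I_D = ½ k_n V_ov² = 0.5 × 4.2 × 1.89² = 7.5 mA, giving V_DS = V_DD − I_D R_D = 3.23 − 7.5 × 0.423 = 0.0569 V.
But 0.0569 V < V_ov = 1.89 V, so the device is actually in triode.
In triode I_D = k_n[V_ov V_DS − ½ V_DS²] and I_D = (V_DD − V_DS)/R_D. Equating: 0.888 V_DS² − 4.358 V_DS + 3.23 = 0, giving V_DS = 0.91 V (the root below V_ov).
I_D = (3.23 − 0.91) / 0.423 = 5.48 mA.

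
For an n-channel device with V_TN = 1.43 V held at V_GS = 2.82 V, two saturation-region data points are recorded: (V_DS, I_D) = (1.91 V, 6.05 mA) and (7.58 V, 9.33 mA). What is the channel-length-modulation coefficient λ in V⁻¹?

With V_GS fixed, I_D ∝ (1 + λ V_DS) in saturation, so I_D2/I_D1 = (1 + λ V_DS2)/(1 + λ V_DS1).
9.33/6.05 = 1.542 = (1 + 7.58 λ)/(1 + 1.91 λ).
Solving: λ (I_D1 V_DS2 − I_D2 V_DS1) = I_D2 − I_D1, so λ = (9.33 − 6.05) / (6.05 × 7.58 − 9.33 × 1.91) = 3.28 / 28 = 0.117 V⁻¹.

λ = 0.117 V⁻¹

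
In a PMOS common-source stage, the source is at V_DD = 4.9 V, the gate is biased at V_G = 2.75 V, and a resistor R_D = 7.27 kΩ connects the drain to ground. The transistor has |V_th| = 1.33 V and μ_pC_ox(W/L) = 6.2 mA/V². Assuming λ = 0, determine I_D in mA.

I_D = 0.655 mA

V_SG = V_DD − V_G = 4.9 − 2.75 = 2.15 V, so V_ov = 2.15 − 1.33 = 0.82 V.
Assume saturation: I_D = ½ k_p V_ov² = 0.5 × 6.2 × 0.82² = 2.08 mA, giving V_SD = V_DD − I_D R_D = 4.9 − 2.08 × 7.27 = -10.3 V.
But -10.3 V < V_ov = 0.82 V, so the device is actually in triode.
In triode I_D = k_p[V_ov V_SD − ½ V_SD²] and I_D = (V_DD − V_SD)/R_D. Equating: 22.5 V_SD² − 37.96 V_SD + 4.9 = 0, giving V_SD = 0.141 V (the root below V_ov).
I_D = (4.9 − 0.141) / 7.27 = 0.655 mA.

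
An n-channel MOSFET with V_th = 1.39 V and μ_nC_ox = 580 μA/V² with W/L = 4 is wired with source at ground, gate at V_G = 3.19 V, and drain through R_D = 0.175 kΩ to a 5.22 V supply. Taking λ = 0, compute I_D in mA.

I_D = 3.76 mA

V_GS = V_G = 3.19 V, so V_ov = 3.19 − 1.39 = 1.8 V.
k_n = μ_nC_ox · (W/L) = 2.32 mA/V².
Assume saturation: I_D = ½ k_n V_ov² = 0.5 × 2.32 × 1.8² = 3.76 mA, giving V_DS = V_DD − I_D R_D = 5.22 − 3.76 × 0.175 = 4.56 V.
V_DS = 4.56 V ≥ V_ov = 1.8 V, confirming saturation.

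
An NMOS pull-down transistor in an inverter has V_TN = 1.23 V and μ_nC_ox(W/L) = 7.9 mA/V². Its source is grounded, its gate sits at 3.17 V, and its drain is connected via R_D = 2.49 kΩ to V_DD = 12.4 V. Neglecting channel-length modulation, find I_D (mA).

I_D = 4.84 mA

V_GS = V_G = 3.17 V, so V_ov = 3.17 − 1.23 = 1.94 V.
Assume saturation: I_D = ½ k_n V_ov² = 0.5 × 7.9 × 1.94² = 14.9 mA, giving V_DS = V_DD − I_D R_D = 12.4 − 14.9 × 2.49 = -24.6 V.
But -24.6 V < V_ov = 1.94 V, so the device is actually in triode.
In triode I_D = k_n[V_ov V_DS − ½ V_DS²] and I_D = (V_DD − V_DS)/R_D. Equating: 9.84 V_DS² − 39.16 V_DS + 12.4 = 0, giving V_DS = 0.347 V (the root below V_ov).
I_D = (12.4 − 0.347) / 2.49 = 4.84 mA.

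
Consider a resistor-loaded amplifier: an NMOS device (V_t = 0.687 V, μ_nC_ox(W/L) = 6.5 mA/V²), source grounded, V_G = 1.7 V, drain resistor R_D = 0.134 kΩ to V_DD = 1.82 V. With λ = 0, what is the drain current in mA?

V_GS = V_G = 1.7 V, so V_ov = 1.7 − 0.687 = 1.01 V.
Assume saturation: I_D = ½ k_n V_ov² = 0.5 × 6.5 × 1.01² = 3.34 mA, giving V_DS = V_DD − I_D R_D = 1.82 − 3.34 × 0.134 = 1.37 V.
V_DS = 1.37 V ≥ V_ov = 1.01 V, confirming saturation.

I_D = 3.34 mA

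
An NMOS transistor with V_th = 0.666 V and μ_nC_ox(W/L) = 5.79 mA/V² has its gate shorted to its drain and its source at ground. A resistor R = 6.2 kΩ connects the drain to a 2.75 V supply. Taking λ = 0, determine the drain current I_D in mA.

With gate tied to drain, V_GS = V_DS ≥ V_GS − V_th, so the device is in saturation.
KCL at the drain: ½ k_n (V_GS − V_th)² = (V_DD − V_GS)/R.
Let x = V_GS − 0.666. Then 17.9 x² + x − 2.084 = 0, giving x = 0.314 V (positive root), so V_GS = 0.98 V.
I_D = (V_DD − V_GS)/R = (2.75 − 0.98) / 6.2 = 0.285 mA.

I_D = 0.285 mA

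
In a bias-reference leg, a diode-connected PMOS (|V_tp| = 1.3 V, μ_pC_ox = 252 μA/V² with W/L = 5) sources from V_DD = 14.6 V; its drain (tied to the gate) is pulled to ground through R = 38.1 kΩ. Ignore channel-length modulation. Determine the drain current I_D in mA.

With gate tied to drain, V_SG = V_SD ≥ V_SG − |V_tp|, so the device is in saturation.
k_p = μ_pC_ox · (W/L) = 1.26 mA/V².
KCL at the drain: ½ k_p (V_SG − |V_tp|)² = (V_DD − V_SG)/R.
Let x = V_SG − 1.3. Then 24 x² + x − 13.3 = 0, giving x = 0.724 V (positive root), so V_SG = 2.02 V.
I_D = (V_DD − V_SG)/R = (14.6 − 2.02) / 38.1 = 0.33 mA.

I_D = 0.330 mA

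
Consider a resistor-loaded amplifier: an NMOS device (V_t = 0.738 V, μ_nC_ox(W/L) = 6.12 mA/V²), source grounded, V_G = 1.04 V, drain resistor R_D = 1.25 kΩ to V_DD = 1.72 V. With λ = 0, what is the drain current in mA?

V_GS = V_G = 1.04 V, so V_ov = 1.04 − 0.738 = 0.302 V.
Assume saturation: I_D = ½ k_n V_ov² = 0.5 × 6.12 × 0.302² = 0.279 mA, giving V_DS = V_DD − I_D R_D = 1.72 − 0.279 × 1.25 = 1.37 V.
V_DS = 1.37 V ≥ V_ov = 0.302 V, confirming saturation.

I_D = 0.279 mA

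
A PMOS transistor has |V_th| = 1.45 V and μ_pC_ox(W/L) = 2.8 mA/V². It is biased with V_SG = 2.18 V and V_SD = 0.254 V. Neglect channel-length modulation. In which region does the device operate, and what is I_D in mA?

V_ov = V_SG − |V_th| = 2.18 − 1.45 = 0.73 V.
Since V_SD = 0.254 V < V_ov = 0.73 V, the device is in the triode region.
I_D = k_p [V_ov · V_SD − ½ V_SD²] = 2.8 × [0.73 × 0.254 − 0.5 × 0.254²] = 0.429 mA.

Triode; I_D = 0.429 mA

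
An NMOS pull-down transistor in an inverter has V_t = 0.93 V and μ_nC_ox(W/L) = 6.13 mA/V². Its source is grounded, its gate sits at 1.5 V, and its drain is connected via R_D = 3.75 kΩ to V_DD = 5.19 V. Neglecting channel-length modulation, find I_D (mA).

I_D = 0.996 mA

V_GS = V_G = 1.5 V, so V_ov = 1.5 − 0.93 = 0.57 V.
Assume saturation: I_D = ½ k_n V_ov² = 0.5 × 6.13 × 0.57² = 0.996 mA, giving V_DS = V_DD − I_D R_D = 5.19 − 0.996 × 3.75 = 1.46 V.
V_DS = 1.46 V ≥ V_ov = 0.57 V, confirming saturation.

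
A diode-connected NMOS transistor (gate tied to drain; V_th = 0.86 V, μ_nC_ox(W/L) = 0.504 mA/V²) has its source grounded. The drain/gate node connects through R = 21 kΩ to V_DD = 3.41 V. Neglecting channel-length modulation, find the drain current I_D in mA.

I_D = 0.0926 mA

With gate tied to drain, V_GS = V_DS ≥ V_GS − V_th, so the device is in saturation.
KCL at the drain: ½ k_n (V_GS − V_th)² = (V_DD − V_GS)/R.
Let x = V_GS − 0.86. Then 5.29 x² + x − 2.55 = 0, giving x = 0.606 V (positive root), so V_GS = 1.47 V.
I_D = (V_DD − V_GS)/R = (3.41 − 1.47) / 21 = 0.0926 mA.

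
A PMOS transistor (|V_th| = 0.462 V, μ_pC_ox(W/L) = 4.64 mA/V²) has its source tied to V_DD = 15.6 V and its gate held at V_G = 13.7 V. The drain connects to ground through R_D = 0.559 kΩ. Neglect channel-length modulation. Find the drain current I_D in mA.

V_SG = V_DD − V_G = 15.6 − 13.7 = 1.9 V, so V_ov = 1.9 − 0.462 = 1.44 V.
Assume saturation: I_D = ½ k_p V_ov² = 0.5 × 4.64 × 1.44² = 4.8 mA, giving V_SD = V_DD − I_D R_D = 15.6 − 4.8 × 0.559 = 12.9 V.
V_SD = 12.9 V ≥ V_ov = 1.44 V, confirming saturation.

I_D = 4.80 mA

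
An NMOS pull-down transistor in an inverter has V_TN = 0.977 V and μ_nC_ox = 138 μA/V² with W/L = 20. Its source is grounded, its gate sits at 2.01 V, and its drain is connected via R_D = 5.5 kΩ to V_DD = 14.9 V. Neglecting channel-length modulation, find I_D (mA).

V_GS = V_G = 2.01 V, so V_ov = 2.01 − 0.977 = 1.03 V.
k_n = μ_nC_ox · (W/L) = 2.76 mA/V².
Assume saturation: I_D = ½ k_n V_ov² = 0.5 × 2.76 × 1.03² = 1.47 mA, giving V_DS = V_DD − I_D R_D = 14.9 − 1.47 × 5.5 = 6.8 V.
V_DS = 6.8 V ≥ V_ov = 1.03 V, confirming saturation.

I_D = 1.47 mA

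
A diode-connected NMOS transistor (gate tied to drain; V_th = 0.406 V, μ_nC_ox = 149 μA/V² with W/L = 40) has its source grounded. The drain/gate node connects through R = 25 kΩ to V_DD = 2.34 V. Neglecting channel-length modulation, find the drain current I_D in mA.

With gate tied to drain, V_GS = V_DS ≥ V_GS − V_th, so the device is in saturation.
k_n = μ_nC_ox · (W/L) = 5.96 mA/V².
KCL at the drain: ½ k_n (V_GS − V_th)² = (V_DD − V_GS)/R.
Let x = V_GS − 0.406. Then 74.5 x² + x − 1.934 = 0, giving x = 0.155 V (positive root), so V_GS = 0.561 V.
I_D = (V_DD − V_GS)/R = (2.34 − 0.561) / 25 = 0.0712 mA.

I_D = 0.0712 mA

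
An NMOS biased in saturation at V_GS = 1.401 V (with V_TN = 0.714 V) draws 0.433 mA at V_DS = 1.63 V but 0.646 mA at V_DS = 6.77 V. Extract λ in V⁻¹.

λ = 0.113 V⁻¹

With V_GS fixed, I_D ∝ (1 + λ V_DS) in saturation, so I_D2/I_D1 = (1 + λ V_DS2)/(1 + λ V_DS1).
0.646/0.433 = 1.492 = (1 + 6.77 λ)/(1 + 1.63 λ).
Solving: λ (I_D1 V_DS2 − I_D2 V_DS1) = I_D2 − I_D1, so λ = (0.646 − 0.433) / (0.433 × 6.77 − 0.646 × 1.63) = 0.213 / 1.88 = 0.113 V⁻¹.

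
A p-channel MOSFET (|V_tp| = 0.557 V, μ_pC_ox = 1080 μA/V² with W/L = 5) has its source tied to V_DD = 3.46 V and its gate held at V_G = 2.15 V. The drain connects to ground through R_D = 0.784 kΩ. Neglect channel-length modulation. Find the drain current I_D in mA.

V_SG = V_DD − V_G = 3.46 − 2.15 = 1.31 V, so V_ov = 1.31 − 0.557 = 0.753 V.
k_p = μ_pC_ox · (W/L) = 5.4 mA/V².
Assume saturation: I_D = ½ k_p V_ov² = 0.5 × 5.4 × 0.753² = 1.53 mA, giving V_SD = V_DD − I_D R_D = 3.46 − 1.53 × 0.784 = 2.26 V.
V_SD = 2.26 V ≥ V_ov = 0.753 V, confirming saturation.

I_D = 1.53 mA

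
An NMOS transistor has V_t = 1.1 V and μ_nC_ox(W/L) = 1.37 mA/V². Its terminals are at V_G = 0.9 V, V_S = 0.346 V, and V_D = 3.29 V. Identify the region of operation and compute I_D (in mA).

Cutoff; I_D = 0 mA

V_GS = V_G − V_S = 0.9 − 0.346 = 0.554 V; V_DS = V_D − V_S = 3.29 − 0.346 = 2.94 V.
V_GS = 0.554 V < V_t = 1.1 V, so the transistor is in cutoff.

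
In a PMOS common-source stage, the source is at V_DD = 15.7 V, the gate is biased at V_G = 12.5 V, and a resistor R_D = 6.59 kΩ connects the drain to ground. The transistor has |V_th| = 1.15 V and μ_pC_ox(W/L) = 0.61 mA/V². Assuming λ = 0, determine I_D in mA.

V_SG = V_DD − V_G = 15.7 − 12.5 = 3.2 V, so V_ov = 3.2 − 1.15 = 2.05 V.
Assume saturation: I_D = ½ k_p V_ov² = 0.5 × 0.61 × 2.05² = 1.28 mA, giving V_SD = V_DD − I_D R_D = 15.7 − 1.28 × 6.59 = 7.25 V.
V_SD = 7.25 V ≥ V_ov = 2.05 V, confirming saturation.

I_D = 1.28 mA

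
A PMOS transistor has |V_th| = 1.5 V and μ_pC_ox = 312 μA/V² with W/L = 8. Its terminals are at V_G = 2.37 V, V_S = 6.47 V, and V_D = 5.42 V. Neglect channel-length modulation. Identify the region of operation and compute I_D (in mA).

Triode; I_D = 5.44 mA

V_SG = V_S − V_G = 6.47 − 2.37 = 4.1 V; V_SD = V_S − V_D = 6.47 − 5.42 = 1.05 V.
k_p = μ_pC_ox · (W/L) = 2.496 mA/V².
V_ov = V_SG − |V_th| = 4.1 − 1.5 = 2.6 V.
Since V_SD = 1.05 V < V_ov = 2.6 V, the device is in the triode region.
I_D = k_p [V_ov · V_SD − ½ V_SD²] = 2.496 × [2.6 × 1.05 − 0.5 × 1.05²] = 5.44 mA.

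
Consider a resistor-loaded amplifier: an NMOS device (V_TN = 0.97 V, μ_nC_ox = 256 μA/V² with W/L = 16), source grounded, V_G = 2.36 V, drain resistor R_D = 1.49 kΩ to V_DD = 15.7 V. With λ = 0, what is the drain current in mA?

I_D = 3.96 mA

V_GS = V_G = 2.36 V, so V_ov = 2.36 − 0.97 = 1.39 V.
k_n = μ_nC_ox · (W/L) = 4.096 mA/V².
Assume saturation: I_D = ½ k_n V_ov² = 0.5 × 4.096 × 1.39² = 3.96 mA, giving V_DS = V_DD − I_D R_D = 15.7 − 3.96 × 1.49 = 9.8 V.
V_DS = 9.8 V ≥ V_ov = 1.39 V, confirming saturation.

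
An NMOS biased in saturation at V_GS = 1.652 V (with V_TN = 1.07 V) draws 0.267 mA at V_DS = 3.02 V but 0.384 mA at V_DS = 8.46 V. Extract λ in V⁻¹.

With V_GS fixed, I_D ∝ (1 + λ V_DS) in saturation, so I_D2/I_D1 = (1 + λ V_DS2)/(1 + λ V_DS1).
0.384/0.267 = 1.438 = (1 + 8.46 λ)/(1 + 3.02 λ).
Solving: λ (I_D1 V_DS2 − I_D2 V_DS1) = I_D2 − I_D1, so λ = (0.384 − 0.267) / (0.267 × 8.46 − 0.384 × 3.02) = 0.117 / 1.1 = 0.106 V⁻¹.

λ = 0.106 V⁻¹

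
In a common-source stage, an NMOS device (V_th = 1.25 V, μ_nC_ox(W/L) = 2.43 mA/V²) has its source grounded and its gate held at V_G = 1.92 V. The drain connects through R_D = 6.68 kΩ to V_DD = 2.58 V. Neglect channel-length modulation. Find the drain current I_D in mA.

V_GS = V_G = 1.92 V, so V_ov = 1.92 − 1.25 = 0.67 V.
Assume saturation: I_D = ½ k_n V_ov² = 0.5 × 2.43 × 0.67² = 0.545 mA, giving V_DS = V_DD − I_D R_D = 2.58 − 0.545 × 6.68 = -1.06 V.
But -1.06 V < V_ov = 0.67 V, so the device is actually in triode.
In triode I_D = k_n[V_ov V_DS − ½ V_DS²] and I_D = (V_DD − V_DS)/R_D. Equating: 8.12 V_DS² − 11.88 V_DS + 2.58 = 0, giving V_DS = 0.265 V (the root below V_ov).
I_D = (2.58 − 0.265) / 6.68 = 0.346 mA.

I_D = 0.346 mA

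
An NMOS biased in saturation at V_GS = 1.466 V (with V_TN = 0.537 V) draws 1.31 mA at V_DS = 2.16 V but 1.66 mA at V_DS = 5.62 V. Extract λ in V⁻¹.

With V_GS fixed, I_D ∝ (1 + λ V_DS) in saturation, so I_D2/I_D1 = (1 + λ V_DS2)/(1 + λ V_DS1).
1.66/1.31 = 1.267 = (1 + 5.62 λ)/(1 + 2.16 λ).
Solving: λ (I_D1 V_DS2 − I_D2 V_DS1) = I_D2 − I_D1, so λ = (1.66 − 1.31) / (1.31 × 5.62 − 1.66 × 2.16) = 0.35 / 3.78 = 0.0927 V⁻¹.

λ = 0.0927 V⁻¹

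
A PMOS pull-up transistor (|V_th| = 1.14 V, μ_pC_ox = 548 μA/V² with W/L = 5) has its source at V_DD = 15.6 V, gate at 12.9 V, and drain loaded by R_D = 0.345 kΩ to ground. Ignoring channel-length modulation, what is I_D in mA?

V_SG = V_DD − V_G = 15.6 − 12.9 = 2.7 V, so V_ov = 2.7 − 1.14 = 1.56 V.
k_p = μ_pC_ox · (W/L) = 2.74 mA/V².
Assume saturation: I_D = ½ k_p V_ov² = 0.5 × 2.74 × 1.56² = 3.33 mA, giving V_SD = V_DD − I_D R_D = 15.6 − 3.33 × 0.345 = 14.4 V.
V_SD = 14.4 V ≥ V_ov = 1.56 V, confirming saturation.

I_D = 3.33 mA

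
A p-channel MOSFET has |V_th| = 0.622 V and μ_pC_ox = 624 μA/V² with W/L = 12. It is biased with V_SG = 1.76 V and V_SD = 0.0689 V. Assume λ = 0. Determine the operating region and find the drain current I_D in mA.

k_p = μ_pC_ox · (W/L) = 7.488 mA/V².
V_ov = V_SG − |V_th| = 1.76 − 0.622 = 1.14 V.
Since V_SD = 0.0689 V < V_ov = 1.14 V, the device is in the triode region.
I_D = k_p [V_ov · V_SD − ½ V_SD²] = 7.488 × [1.14 × 0.0689 − 0.5 × 0.0689²] = 0.569 mA.

Triode; I_D = 0.569 mA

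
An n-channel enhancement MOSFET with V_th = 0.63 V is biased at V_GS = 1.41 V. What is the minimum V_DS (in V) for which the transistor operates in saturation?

The boundary between triode and saturation is V_DS = V_GS − V_th = V_ov.
V_ov = 1.41 − 0.63 = 0.78 V.

V_DS,sat = 0.780 V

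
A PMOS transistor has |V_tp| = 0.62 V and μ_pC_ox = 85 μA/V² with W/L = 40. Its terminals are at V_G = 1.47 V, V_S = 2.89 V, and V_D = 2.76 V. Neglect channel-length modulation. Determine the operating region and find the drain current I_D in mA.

V_SG = V_S − V_G = 2.89 − 1.47 = 1.42 V; V_SD = V_S − V_D = 2.89 − 2.76 = 0.13 V.
k_p = μ_pC_ox · (W/L) = 3.4 mA/V².
V_ov = V_SG − |V_tp| = 1.42 − 0.62 = 0.8 V.
Since V_SD = 0.13 V < V_ov = 0.8 V, the device is in the triode region.
I_D = k_p [V_ov · V_SD − ½ V_SD²] = 3.4 × [0.8 × 0.13 − 0.5 × 0.13²] = 0.325 mA.

Triode; I_D = 0.325 mA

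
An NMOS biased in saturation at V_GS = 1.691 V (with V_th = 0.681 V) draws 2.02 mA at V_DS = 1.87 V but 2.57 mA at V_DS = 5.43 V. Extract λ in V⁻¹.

λ = 0.0892 V⁻¹

With V_GS fixed, I_D ∝ (1 + λ V_DS) in saturation, so I_D2/I_D1 = (1 + λ V_DS2)/(1 + λ V_DS1).
2.57/2.02 = 1.272 = (1 + 5.43 λ)/(1 + 1.87 λ).
Solving: λ (I_D1 V_DS2 − I_D2 V_DS1) = I_D2 − I_D1, so λ = (2.57 − 2.02) / (2.02 × 5.43 − 2.57 × 1.87) = 0.55 / 6.16 = 0.0892 V⁻¹.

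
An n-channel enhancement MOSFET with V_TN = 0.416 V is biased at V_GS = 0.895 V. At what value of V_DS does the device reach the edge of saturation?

V_DS,sat = 0.479 V

The boundary between triode and saturation is V_DS = V_GS − V_TN = V_ov.
V_ov = 0.895 − 0.416 = 0.479 V.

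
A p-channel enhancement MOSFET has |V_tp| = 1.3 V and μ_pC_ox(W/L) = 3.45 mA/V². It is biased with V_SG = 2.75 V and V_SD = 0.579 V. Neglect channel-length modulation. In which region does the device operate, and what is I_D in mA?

Triode; I_D = 2.32 mA

V_ov = V_SG − |V_tp| = 2.75 − 1.3 = 1.45 V.
Since V_SD = 0.579 V < V_ov = 1.45 V, the device is in the triode region.
I_D = k_p [V_ov · V_SD − ½ V_SD²] = 3.45 × [1.45 × 0.579 − 0.5 × 0.579²] = 2.32 mA.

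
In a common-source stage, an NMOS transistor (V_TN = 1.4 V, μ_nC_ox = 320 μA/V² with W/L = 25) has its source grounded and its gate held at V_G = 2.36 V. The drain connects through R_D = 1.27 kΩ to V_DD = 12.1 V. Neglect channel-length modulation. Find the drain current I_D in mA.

I_D = 3.69 mA

V_GS = V_G = 2.36 V, so V_ov = 2.36 − 1.4 = 0.96 V.
k_n = μ_nC_ox · (W/L) = 8 mA/V².
Assume saturation: I_D = ½ k_n V_ov² = 0.5 × 8 × 0.96² = 3.69 mA, giving V_DS = V_DD − I_D R_D = 12.1 − 3.69 × 1.27 = 7.42 V.
V_DS = 7.42 V ≥ V_ov = 0.96 V, confirming saturation.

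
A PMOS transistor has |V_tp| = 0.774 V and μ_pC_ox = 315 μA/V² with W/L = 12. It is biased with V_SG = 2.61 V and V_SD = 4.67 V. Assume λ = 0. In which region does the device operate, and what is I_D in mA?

k_p = μ_pC_ox · (W/L) = 3.78 mA/V².
V_ov = V_SG − |V_tp| = 2.61 − 0.774 = 1.84 V.
Since V_SD = 4.67 V ≥ V_ov = 1.84 V, the device is in saturation.
I_D = ½ k_p V_ov² = 0.5 × 3.78 × 1.84² = 6.37 mA.

Saturation; I_D = 6.37 mA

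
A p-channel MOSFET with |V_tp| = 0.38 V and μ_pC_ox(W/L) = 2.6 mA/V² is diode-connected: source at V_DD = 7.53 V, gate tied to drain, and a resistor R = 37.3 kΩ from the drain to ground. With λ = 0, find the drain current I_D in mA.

With gate tied to drain, V_SG = V_SD ≥ V_SG − |V_tp|, so the device is in saturation.
KCL at the drain: ½ k_p (V_SG − |V_tp|)² = (V_DD − V_SG)/R.
Let x = V_SG − 0.38. Then 48.5 x² + x − 7.15 = 0, giving x = 0.374 V (positive root), so V_SG = 0.754 V.
I_D = (V_DD − V_SG)/R = (7.53 − 0.754) / 37.3 = 0.182 mA.

I_D = 0.182 mA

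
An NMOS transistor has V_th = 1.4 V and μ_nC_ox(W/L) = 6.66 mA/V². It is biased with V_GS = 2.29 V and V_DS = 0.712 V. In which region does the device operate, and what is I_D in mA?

V_ov = V_GS − V_th = 2.29 − 1.4 = 0.89 V.
Since V_DS = 0.712 V < V_ov = 0.89 V, the device is in the triode region.
I_D = k_n [V_ov · V_DS − ½ V_DS²] = 6.66 × [0.89 × 0.712 − 0.5 × 0.712²] = 2.53 mA.

Triode; I_D = 2.53 mA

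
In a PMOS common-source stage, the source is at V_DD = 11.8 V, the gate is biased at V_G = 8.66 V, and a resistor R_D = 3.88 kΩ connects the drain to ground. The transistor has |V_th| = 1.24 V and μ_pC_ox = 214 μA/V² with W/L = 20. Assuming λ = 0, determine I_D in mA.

V_SG = V_DD − V_G = 11.8 − 8.66 = 3.14 V, so V_ov = 3.14 − 1.24 = 1.9 V.
k_p = μ_pC_ox · (W/L) = 4.28 mA/V².
Assume saturation: I_D = ½ k_p V_ov² = 0.5 × 4.28 × 1.9² = 7.73 mA, giving V_SD = V_DD − I_D R_D = 11.8 − 7.73 × 3.88 = -18.2 V.
But -18.2 V < V_ov = 1.9 V, so the device is actually in triode.
In triode I_D = k_p[V_ov V_SD − ½ V_SD²] and I_D = (V_DD − V_SD)/R_D. Equating: 8.3 V_SD² − 32.55 V_SD + 11.8 = 0, giving V_SD = 0.404 V (the root below V_ov).
I_D = (11.8 − 0.404) / 3.88 = 2.94 mA.

I_D = 2.94 mA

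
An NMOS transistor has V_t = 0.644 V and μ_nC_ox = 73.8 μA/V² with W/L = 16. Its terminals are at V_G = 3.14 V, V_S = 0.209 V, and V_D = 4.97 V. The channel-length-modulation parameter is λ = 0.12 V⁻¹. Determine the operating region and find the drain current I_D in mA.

V_GS = V_G − V_S = 3.14 − 0.209 = 2.93 V; V_DS = V_D − V_S = 4.97 − 0.209 = 4.76 V.
k_n = μ_nC_ox · (W/L) = 1.181 mA/V².
V_ov = V_GS − V_t = 2.93 − 0.644 = 2.29 V.
Since V_DS = 4.76 V ≥ V_ov = 2.29 V, the device is in saturation.
I_D = ½ k_n V_ov² (1 + λ V_DS) = 0.5 × 1.181 × 2.29² × (1 + 0.12 × 4.76) = 4.85 mA.

Saturation; I_D = 4.85 mA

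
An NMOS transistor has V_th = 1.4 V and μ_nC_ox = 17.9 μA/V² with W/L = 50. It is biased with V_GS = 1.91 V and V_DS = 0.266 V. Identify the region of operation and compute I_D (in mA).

k_n = μ_nC_ox · (W/L) = 0.895 mA/V².
V_ov = V_GS − V_th = 1.91 − 1.4 = 0.51 V.
Since V_DS = 0.266 V < V_ov = 0.51 V, the device is in the triode region.
I_D = k_n [V_ov · V_DS − ½ V_DS²] = 0.895 × [0.51 × 0.266 − 0.5 × 0.266²] = 0.0898 mA.

Triode; I_D = 0.0898 mA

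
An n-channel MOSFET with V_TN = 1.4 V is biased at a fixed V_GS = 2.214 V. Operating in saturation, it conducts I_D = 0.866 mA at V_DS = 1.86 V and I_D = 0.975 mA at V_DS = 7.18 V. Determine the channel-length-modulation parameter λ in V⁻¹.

With V_GS fixed, I_D ∝ (1 + λ V_DS) in saturation, so I_D2/I_D1 = (1 + λ V_DS2)/(1 + λ V_DS1).
0.975/0.866 = 1.126 = (1 + 7.18 λ)/(1 + 1.86 λ).
Solving: λ (I_D1 V_DS2 − I_D2 V_DS1) = I_D2 − I_D1, so λ = (0.975 − 0.866) / (0.866 × 7.18 − 0.975 × 1.86) = 0.109 / 4.4 = 0.0247 V⁻¹.

λ = 0.0247 V⁻¹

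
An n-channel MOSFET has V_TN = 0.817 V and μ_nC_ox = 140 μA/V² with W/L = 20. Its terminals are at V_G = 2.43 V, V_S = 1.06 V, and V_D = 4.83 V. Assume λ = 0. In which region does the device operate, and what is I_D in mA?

Saturation; I_D = 0.428 mA

V_GS = V_G − V_S = 2.43 − 1.06 = 1.37 V; V_DS = V_D − V_S = 4.83 − 1.06 = 3.77 V.
k_n = μ_nC_ox · (W/L) = 2.8 mA/V².
V_ov = V_GS − V_TN = 1.37 − 0.817 = 0.553 V.
Since V_DS = 3.77 V ≥ V_ov = 0.553 V, the device is in saturation.
I_D = ½ k_n V_ov² = 0.5 × 2.8 × 0.553² = 0.428 mA.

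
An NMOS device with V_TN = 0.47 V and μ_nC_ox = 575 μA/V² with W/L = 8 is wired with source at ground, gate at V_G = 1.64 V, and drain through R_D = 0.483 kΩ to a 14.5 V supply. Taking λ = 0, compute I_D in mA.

V_GS = V_G = 1.64 V, so V_ov = 1.64 − 0.47 = 1.17 V.
k_n = μ_nC_ox · (W/L) = 4.6 mA/V².
Assume saturation: I_D = ½ k_n V_ov² = 0.5 × 4.6 × 1.17² = 3.15 mA, giving V_DS = V_DD − I_D R_D = 14.5 − 3.15 × 0.483 = 13 V.
V_DS = 13 V ≥ V_ov = 1.17 V, confirming saturation.

I_D = 3.15 mA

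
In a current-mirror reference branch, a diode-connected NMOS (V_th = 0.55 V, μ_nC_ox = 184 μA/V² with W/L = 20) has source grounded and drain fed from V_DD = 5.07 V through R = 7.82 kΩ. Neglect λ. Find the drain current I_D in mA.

With gate tied to drain, V_GS = V_DS ≥ V_GS − V_th, so the device is in saturation.
k_n = μ_nC_ox · (W/L) = 3.68 mA/V².
KCL at the drain: ½ k_n (V_GS − V_th)² = (V_DD − V_GS)/R.
Let x = V_GS − 0.55. Then 14.4 x² + x − 4.52 = 0, giving x = 0.527 V (positive root), so V_GS = 1.08 V.
I_D = (V_DD − V_GS)/R = (5.07 − 1.08) / 7.82 = 0.511 mA.

I_D = 0.511 mA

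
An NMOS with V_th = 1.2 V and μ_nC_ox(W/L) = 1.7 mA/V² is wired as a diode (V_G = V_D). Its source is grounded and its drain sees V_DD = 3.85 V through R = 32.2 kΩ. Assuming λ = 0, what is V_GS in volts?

V_GS = 1.49 V

With gate tied to drain, V_GS = V_DS ≥ V_GS − V_th, so the device is in saturation.
KCL at the drain: ½ k_n (V_GS − V_th)² = (V_DD − V_GS)/R.
Let x = V_GS − 1.2. Then 27.4 x² + x − 2.65 = 0, giving x = 0.293 V (positive root), so V_GS = 1.49 V.
I_D = (V_DD − V_GS)/R = (3.85 − 1.49) / 32.2 = 0.0732 mA.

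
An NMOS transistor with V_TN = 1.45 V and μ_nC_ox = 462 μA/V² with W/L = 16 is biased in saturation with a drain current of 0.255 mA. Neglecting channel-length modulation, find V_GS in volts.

k_n = μ_nC_ox · (W/L) = 7.392 mA/V².
In saturation I_D = ½ k_n (V_GS − V_TN)², so V_GS − V_TN = √(2 I_D / k_n) = √(2 × 0.255 / 7.392) = 0.263 V.
V_GS = 1.45 + 0.263 = 1.71 V.

V_GS = 1.71 V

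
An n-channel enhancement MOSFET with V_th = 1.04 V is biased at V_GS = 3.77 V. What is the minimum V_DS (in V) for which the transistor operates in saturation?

V_DS,sat = 2.73 V

The boundary between triode and saturation is V_DS = V_GS − V_th = V_ov.
V_ov = 3.77 − 1.04 = 2.73 V.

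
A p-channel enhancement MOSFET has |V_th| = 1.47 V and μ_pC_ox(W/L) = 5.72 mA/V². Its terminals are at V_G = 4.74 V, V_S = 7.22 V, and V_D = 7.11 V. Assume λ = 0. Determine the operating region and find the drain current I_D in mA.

Triode; I_D = 0.601 mA

V_SG = V_S − V_G = 7.22 − 4.74 = 2.48 V; V_SD = V_S − V_D = 7.22 − 7.11 = 0.11 V.
V_ov = V_SG − |V_th| = 2.48 − 1.47 = 1.01 V.
Since V_SD = 0.11 V < V_ov = 1.01 V, the device is in the triode region.
I_D = k_p [V_ov · V_SD − ½ V_SD²] = 5.72 × [1.01 × 0.11 − 0.5 × 0.11²] = 0.601 mA.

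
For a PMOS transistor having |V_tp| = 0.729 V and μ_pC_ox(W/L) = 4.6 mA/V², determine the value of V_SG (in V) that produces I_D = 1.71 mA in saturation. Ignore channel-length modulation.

In saturation I_D = ½ k_p (V_SG − |V_tp|)², so V_SG − |V_tp| = √(2 I_D / k_p) = √(2 × 1.71 / 4.6) = 0.862 V.
V_SG = 0.729 + 0.862 = 1.59 V.

V_SG = 1.59 V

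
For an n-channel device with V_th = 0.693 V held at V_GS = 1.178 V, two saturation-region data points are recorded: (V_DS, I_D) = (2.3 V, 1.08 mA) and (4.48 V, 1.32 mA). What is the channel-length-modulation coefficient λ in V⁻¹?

λ = 0.133 V⁻¹

With V_GS fixed, I_D ∝ (1 + λ V_DS) in saturation, so I_D2/I_D1 = (1 + λ V_DS2)/(1 + λ V_DS1).
1.32/1.08 = 1.222 = (1 + 4.48 λ)/(1 + 2.3 λ).
Solving: λ (I_D1 V_DS2 − I_D2 V_DS1) = I_D2 − I_D1, so λ = (1.32 − 1.08) / (1.08 × 4.48 − 1.32 × 2.3) = 0.24 / 1.8 = 0.133 V⁻¹.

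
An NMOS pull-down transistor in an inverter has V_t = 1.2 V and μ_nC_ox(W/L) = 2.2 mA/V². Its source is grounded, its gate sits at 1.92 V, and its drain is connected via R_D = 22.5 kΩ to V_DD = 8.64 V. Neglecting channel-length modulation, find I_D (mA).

I_D = 0.371 mA

V_GS = V_G = 1.92 V, so V_ov = 1.92 − 1.2 = 0.72 V.
Assume saturation: I_D = ½ k_n V_ov² = 0.5 × 2.2 × 0.72² = 0.57 mA, giving V_DS = V_DD − I_D R_D = 8.64 − 0.57 × 22.5 = -4.19 V.
But -4.19 V < V_ov = 0.72 V, so the device is actually in triode.
In triode I_D = k_n[V_ov V_DS − ½ V_DS²] and I_D = (V_DD − V_DS)/R_D. Equating: 24.8 V_DS² − 36.64 V_DS + 8.64 = 0, giving V_DS = 0.294 V (the root below V_ov).
I_D = (8.64 − 0.294) / 22.5 = 0.371 mA.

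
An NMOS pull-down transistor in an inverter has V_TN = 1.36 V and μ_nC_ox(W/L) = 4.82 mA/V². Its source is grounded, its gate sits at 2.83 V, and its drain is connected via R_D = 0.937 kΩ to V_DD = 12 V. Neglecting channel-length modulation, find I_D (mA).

I_D = 5.21 mA

V_GS = V_G = 2.83 V, so V_ov = 2.83 − 1.36 = 1.47 V.
Assume saturation: I_D = ½ k_n V_ov² = 0.5 × 4.82 × 1.47² = 5.21 mA, giving V_DS = V_DD − I_D R_D = 12 − 5.21 × 0.937 = 7.12 V.
V_DS = 7.12 V ≥ V_ov = 1.47 V, confirming saturation.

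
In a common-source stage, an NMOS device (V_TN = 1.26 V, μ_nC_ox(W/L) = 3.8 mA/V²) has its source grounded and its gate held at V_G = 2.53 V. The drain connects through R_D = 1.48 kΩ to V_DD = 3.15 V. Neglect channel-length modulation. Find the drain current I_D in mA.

V_GS = V_G = 2.53 V, so V_ov = 2.53 − 1.26 = 1.27 V.
Assume saturation: I_D = ½ k_n V_ov² = 0.5 × 3.8 × 1.27² = 3.06 mA, giving V_DS = V_DD − I_D R_D = 3.15 − 3.06 × 1.48 = -1.39 V.
But -1.39 V < V_ov = 1.27 V, so the device is actually in triode.
In triode I_D = k_n[V_ov V_DS − ½ V_DS²] and I_D = (V_DD − V_DS)/R_D. Equating: 2.81 V_DS² − 8.142 V_DS + 3.15 = 0, giving V_DS = 0.46 V (the root below V_ov).
I_D = (3.15 − 0.46) / 1.48 = 1.82 mA.

I_D = 1.82 mA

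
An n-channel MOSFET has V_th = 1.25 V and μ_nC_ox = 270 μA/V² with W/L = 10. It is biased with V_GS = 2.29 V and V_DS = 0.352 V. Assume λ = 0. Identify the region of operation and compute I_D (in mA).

Triode; I_D = 0.821 mA

k_n = μ_nC_ox · (W/L) = 2.7 mA/V².
V_ov = V_GS − V_th = 2.29 − 1.25 = 1.04 V.
Since V_DS = 0.352 V < V_ov = 1.04 V, the device is in the triode region.
I_D = k_n [V_ov · V_DS − ½ V_DS²] = 2.7 × [1.04 × 0.352 − 0.5 × 0.352²] = 0.821 mA.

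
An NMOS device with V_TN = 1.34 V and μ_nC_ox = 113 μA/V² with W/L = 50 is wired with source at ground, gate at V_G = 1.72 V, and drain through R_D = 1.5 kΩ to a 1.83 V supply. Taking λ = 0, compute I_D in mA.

I_D = 0.408 mA

V_GS = V_G = 1.72 V, so V_ov = 1.72 − 1.34 = 0.38 V.
k_n = μ_nC_ox · (W/L) = 5.65 mA/V².
Assume saturation: I_D = ½ k_n V_ov² = 0.5 × 5.65 × 0.38² = 0.408 mA, giving V_DS = V_DD − I_D R_D = 1.83 − 0.408 × 1.5 = 1.22 V.
V_DS = 1.22 V ≥ V_ov = 0.38 V, confirming saturation.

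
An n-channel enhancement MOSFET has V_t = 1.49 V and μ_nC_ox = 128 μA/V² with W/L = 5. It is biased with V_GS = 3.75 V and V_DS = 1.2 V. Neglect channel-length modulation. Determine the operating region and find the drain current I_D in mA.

k_n = μ_nC_ox · (W/L) = 0.64 mA/V².
V_ov = V_GS − V_t = 3.75 − 1.49 = 2.26 V.
Since V_DS = 1.2 V < V_ov = 2.26 V, the device is in the triode region.
I_D = k_n [V_ov · V_DS − ½ V_DS²] = 0.64 × [2.26 × 1.2 − 0.5 × 1.2²] = 1.27 mA.

Triode; I_D = 1.27 mA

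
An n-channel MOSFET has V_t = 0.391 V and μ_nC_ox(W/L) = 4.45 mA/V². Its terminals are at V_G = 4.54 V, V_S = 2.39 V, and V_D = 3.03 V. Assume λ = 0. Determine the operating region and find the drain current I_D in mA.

Triode; I_D = 4.10 mA

V_GS = V_G − V_S = 4.54 − 2.39 = 2.15 V; V_DS = V_D − V_S = 3.03 − 2.39 = 0.64 V.
V_ov = V_GS − V_t = 2.15 − 0.391 = 1.76 V.
Since V_DS = 0.64 V < V_ov = 1.76 V, the device is in the triode region.
I_D = k_n [V_ov · V_DS − ½ V_DS²] = 4.45 × [1.76 × 0.64 − 0.5 × 0.64²] = 4.1 mA.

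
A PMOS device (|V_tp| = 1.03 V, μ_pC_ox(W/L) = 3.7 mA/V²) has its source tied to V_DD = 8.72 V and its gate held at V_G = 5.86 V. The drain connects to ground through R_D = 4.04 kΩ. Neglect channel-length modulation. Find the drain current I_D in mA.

V_SG = V_DD − V_G = 8.72 − 5.86 = 2.86 V, so V_ov = 2.86 − 1.03 = 1.83 V.
Assume saturation: I_D = ½ k_p V_ov² = 0.5 × 3.7 × 1.83² = 6.2 mA, giving V_SD = V_DD − I_D R_D = 8.72 − 6.2 × 4.04 = -16.3 V.
But -16.3 V < V_ov = 1.83 V, so the device is actually in triode.
In triode I_D = k_p[V_ov V_SD − ½ V_SD²] and I_D = (V_DD − V_SD)/R_D. Equating: 7.47 V_SD² − 28.35 V_SD + 8.72 = 0, giving V_SD = 0.338 V (the root below V_ov).
I_D = (8.72 − 0.338) / 4.04 = 2.07 mA.

I_D = 2.07 mA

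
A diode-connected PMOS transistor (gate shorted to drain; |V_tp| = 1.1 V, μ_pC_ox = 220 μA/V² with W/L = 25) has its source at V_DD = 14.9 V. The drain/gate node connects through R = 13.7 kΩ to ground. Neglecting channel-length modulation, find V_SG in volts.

V_SG = 1.69 V

With gate tied to drain, V_SG = V_SD ≥ V_SG − |V_tp|, so the device is in saturation.
k_p = μ_pC_ox · (W/L) = 5.5 mA/V².
KCL at the drain: ½ k_p (V_SG − |V_tp|)² = (V_DD − V_SG)/R.
Let x = V_SG − 1.1. Then 37.7 x² + x − 13.8 = 0, giving x = 0.592 V (positive root), so V_SG = 1.69 V.
I_D = (V_DD − V_SG)/R = (14.9 − 1.69) / 13.7 = 0.964 mA.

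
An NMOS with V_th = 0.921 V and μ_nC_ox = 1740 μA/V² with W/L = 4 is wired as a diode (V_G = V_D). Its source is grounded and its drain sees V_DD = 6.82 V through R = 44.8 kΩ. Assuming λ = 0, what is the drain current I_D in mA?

With gate tied to drain, V_GS = V_DS ≥ V_GS − V_th, so the device is in saturation.
k_n = μ_nC_ox · (W/L) = 6.96 mA/V².
KCL at the drain: ½ k_n (V_GS − V_th)² = (V_DD − V_GS)/R.
Let x = V_GS − 0.921. Then 156 x² + x − 5.899 = 0, giving x = 0.191 V (positive root), so V_GS = 1.11 V.
I_D = (V_DD − V_GS)/R = (6.82 − 1.11) / 44.8 = 0.127 mA.

I_D = 0.127 mA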